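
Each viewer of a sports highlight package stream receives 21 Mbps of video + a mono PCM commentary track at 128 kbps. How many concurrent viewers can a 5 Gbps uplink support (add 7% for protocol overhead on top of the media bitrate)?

221

Audio: 128 kbps = 0.128 Mbps.
Per-viewer media rate: 21.128 Mbps.
On the wire with 7% overhead: 22.607 Mbps.
5 Gbps = 5,000 Mbps; 5,000 / 22.607 = 221.17 → 221 viewers.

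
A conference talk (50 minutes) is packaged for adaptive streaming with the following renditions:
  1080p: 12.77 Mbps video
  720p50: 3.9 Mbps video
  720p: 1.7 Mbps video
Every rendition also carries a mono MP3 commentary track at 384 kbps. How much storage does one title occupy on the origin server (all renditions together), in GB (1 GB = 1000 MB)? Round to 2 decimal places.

7.32 GB

50 min = 3000 s
Audio: 384 kbps = 0.384 Mbps.
Sum of rendition bitrates: (12.77+0.384) + (3.9+0.384) + (1.7+0.384) = 19.522 Mbps.
× 3000 s = 58,566 Mb = 7,321 MB = 7.321 GB.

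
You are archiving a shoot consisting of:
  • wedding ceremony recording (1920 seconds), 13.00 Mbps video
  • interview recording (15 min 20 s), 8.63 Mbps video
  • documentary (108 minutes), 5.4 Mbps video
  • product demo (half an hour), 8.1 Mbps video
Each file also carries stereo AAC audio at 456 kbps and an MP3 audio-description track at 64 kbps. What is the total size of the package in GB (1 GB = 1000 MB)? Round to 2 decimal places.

Audio total: 456 + 64 = 520 kbps = 0.520 Mbps.
wedding ceremony recording: 13.520 Mbps × 1920 s = 25958.4 Mb
interview recording: 9.150 Mbps × 920 s = 8418.0 Mb
documentary: 5.920 Mbps × 6480 s = 38361.6 Mb
product demo: 8.620 Mbps × 1800 s = 15516.0 Mb
Total: 88254.0 Mb = 11031.8 MB.
= 11.03 GB.

11.03 GB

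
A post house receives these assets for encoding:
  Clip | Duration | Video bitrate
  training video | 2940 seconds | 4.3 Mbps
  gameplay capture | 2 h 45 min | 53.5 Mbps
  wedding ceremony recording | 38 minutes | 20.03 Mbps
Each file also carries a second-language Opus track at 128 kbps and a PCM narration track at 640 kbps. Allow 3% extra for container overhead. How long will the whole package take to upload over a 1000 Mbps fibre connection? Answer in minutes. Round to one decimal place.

10.3 minutes

Audio total: 128 + 640 = 768 kbps = 0.768 Mbps.
training video: 5.068 Mbps × 2940 s × 1.03 = 15346.9 Mb
gameplay capture: 54.268 Mbps × 9900 s × 1.03 = 553370.8 Mb
wedding ceremony recording: 20.798 Mbps × 2280 s × 1.03 = 48842.0 Mb
Total: 617559.7 Mb = 77195.0 MB.
At 1000 Mbps: 617559.7 / 1000 = 618 s ≈ 10.3 minutes.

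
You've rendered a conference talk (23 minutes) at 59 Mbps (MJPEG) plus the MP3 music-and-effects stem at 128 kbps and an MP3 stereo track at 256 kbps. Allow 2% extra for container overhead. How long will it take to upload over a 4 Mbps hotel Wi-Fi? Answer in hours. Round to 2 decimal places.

23 min = 1380 s
Audio total: 128 + 256 = 384 kbps = 0.384 Mbps.
Total bitrate: 59.384 Mbps.
File: 59.384 Mbps × 1380 s = 81949.9 Mb.
With 2% container overhead: ×1.02. → 83588.9 Mb.
At 4 Mbps: 83588.9 / 4 = 20897.2 s ≈ 5.8 hours.

5.80 hours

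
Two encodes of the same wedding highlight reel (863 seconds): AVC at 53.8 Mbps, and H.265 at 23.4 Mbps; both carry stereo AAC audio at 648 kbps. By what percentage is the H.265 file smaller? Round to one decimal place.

Audio: 648 kbps = 0.648 Mbps.
AVC: 54.448 Mbps × 863 s = 46988.6 Mb = 5.874 GB.
H.265: 24.048 Mbps × 863 s = 20753.4 Mb = 2.594 GB.
Reduction: (1 − 2.594/5.874) × 100 = 55.83%.

55.8%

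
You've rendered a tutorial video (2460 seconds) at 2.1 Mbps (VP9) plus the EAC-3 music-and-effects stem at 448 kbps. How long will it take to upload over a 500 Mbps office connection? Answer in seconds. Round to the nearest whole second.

13 seconds

Audio: 448 kbps = 0.448 Mbps.
Total bitrate: 2.548 Mbps.
File: 2.548 Mbps × 2460 s = 6268.1 Mb.
At 500 Mbps: 6268.1 / 500 = 12.5 s ≈ 12.5 seconds.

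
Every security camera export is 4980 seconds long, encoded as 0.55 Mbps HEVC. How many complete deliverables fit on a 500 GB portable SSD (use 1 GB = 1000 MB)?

Per item: 0.550 Mbps × 4980 s = 2,739 Mb = 342.4 MB.
Capacity: 500 GB = 4,000,000 Mb; 1460.39 items → 1460 complete.

1460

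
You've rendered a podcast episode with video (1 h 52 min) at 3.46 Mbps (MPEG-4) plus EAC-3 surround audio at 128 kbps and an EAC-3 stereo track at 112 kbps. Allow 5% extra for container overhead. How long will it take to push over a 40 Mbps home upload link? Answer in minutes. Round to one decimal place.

1 h 52 min = 112 min = 6720 s
Audio total: 128 + 112 = 240 kbps = 0.240 Mbps.
Total bitrate: 3.700 Mbps.
File: 3.700 Mbps × 6720 s = 24864.0 Mb.
With 5% container overhead: ×1.05. → 26107.2 Mb.
At 40 Mbps: 26107.2 / 40 = 652.7 s ≈ 10.9 minutes.

10.9 minutes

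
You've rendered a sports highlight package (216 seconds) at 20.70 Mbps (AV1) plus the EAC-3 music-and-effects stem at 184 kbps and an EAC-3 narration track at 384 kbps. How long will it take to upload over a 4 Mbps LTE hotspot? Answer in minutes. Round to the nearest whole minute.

Audio total: 184 + 384 = 568 kbps = 0.568 Mbps.
Total bitrate: 21.268 Mbps.
File: 21.268 Mbps × 216 s = 4593.9 Mb.
At 4 Mbps: 4593.9 / 4 = 1148.5 s ≈ 19.1 minutes.

19 minutes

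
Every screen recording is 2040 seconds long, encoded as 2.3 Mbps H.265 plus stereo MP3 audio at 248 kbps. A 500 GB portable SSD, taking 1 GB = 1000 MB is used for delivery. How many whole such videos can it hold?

769

Audio: 248 kbps = 0.248 Mbps.
Total bitrate: 2.548 Mbps.
Per item: 2.548 Mbps × 2040 s = 5,198 Mb = 649.7 MB.
Capacity: 500 GB = 4,000,000 Mb; 769.54 items → 769 complete.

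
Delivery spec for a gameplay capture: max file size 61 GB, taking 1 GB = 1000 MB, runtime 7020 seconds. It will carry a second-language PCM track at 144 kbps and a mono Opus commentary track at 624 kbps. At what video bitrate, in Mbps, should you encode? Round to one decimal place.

68.7 Mbps

Budget: 61 GB = 488000.0 Mb.
Total bitrate budget: 488000.0 Mb / 7020 s = 69.516 Mbps.
Audio total: 144 + 624 = 768 kbps = 0.768 Mbps.
Video: 69.516 − 0.768 = 68.748 Mbps.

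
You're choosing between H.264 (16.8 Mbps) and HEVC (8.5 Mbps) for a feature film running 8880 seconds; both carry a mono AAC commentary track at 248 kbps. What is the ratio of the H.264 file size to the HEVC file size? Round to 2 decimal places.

Audio: 248 kbps = 0.248 Mbps.
H.264: 17.048 Mbps × 8880 s = 151386.2 Mb = 18.923 GB.
HEVC: 8.748 Mbps × 8880 s = 77682.2 Mb = 9.710 GB.
Ratio: 18.923 / 9.710 = 1.949.

1.95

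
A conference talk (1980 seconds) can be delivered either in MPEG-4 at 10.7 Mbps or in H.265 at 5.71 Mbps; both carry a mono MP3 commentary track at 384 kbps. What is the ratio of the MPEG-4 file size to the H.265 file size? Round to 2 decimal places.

1.82

Audio: 384 kbps = 0.384 Mbps.
MPEG-4: 11.084 Mbps × 1980 s = 21946.3 Mb = 2.743 GB.
H.265: 6.094 Mbps × 1980 s = 12066.1 Mb = 1.508 GB.
Ratio: 2.743 / 1.508 = 1.819.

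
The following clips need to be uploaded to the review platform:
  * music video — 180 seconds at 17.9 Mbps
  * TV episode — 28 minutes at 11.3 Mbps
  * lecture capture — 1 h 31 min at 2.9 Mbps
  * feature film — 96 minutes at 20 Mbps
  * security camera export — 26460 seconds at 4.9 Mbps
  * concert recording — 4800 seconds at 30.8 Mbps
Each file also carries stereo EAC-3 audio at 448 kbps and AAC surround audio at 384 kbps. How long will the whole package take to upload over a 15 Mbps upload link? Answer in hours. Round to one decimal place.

Audio total: 448 + 384 = 832 kbps = 0.832 Mbps.
music video: 18.732 Mbps × 180 s = 3371.8 Mb
TV episode: 12.132 Mbps × 1680 s = 20381.8 Mb
lecture capture: 3.732 Mbps × 5460 s = 20376.7 Mb
feature film: 20.832 Mbps × 5760 s = 119992.3 Mb
security camera export: 5.732 Mbps × 26460 s = 151668.7 Mb
concert recording: 31.632 Mbps × 4800 s = 151833.6 Mb
Total: 467624.9 Mb = 58453.1 MB.
At 15 Mbps: 467624.9 / 15 = 31175 s ≈ 8.66 hours.

8.7 hours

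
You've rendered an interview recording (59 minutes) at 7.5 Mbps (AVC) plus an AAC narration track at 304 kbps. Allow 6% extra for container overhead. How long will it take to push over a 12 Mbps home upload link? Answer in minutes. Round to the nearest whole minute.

41 minutes

59 min = 3540 s
Audio: 304 kbps = 0.304 Mbps.
Total bitrate: 7.804 Mbps.
File: 7.804 Mbps × 3540 s = 27626.2 Mb.
With 6% container overhead: ×1.06. → 29283.7 Mb.
At 12 Mbps: 29283.7 / 12 = 2440.3 s ≈ 40.7 minutes.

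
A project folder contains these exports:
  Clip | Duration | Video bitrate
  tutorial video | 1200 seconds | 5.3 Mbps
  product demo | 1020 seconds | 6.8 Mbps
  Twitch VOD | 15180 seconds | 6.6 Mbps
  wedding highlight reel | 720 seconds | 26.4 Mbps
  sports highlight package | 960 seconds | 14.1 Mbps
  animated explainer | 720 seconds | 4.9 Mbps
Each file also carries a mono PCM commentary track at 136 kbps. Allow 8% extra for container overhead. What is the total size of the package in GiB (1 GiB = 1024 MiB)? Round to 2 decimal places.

Audio: 136 kbps = 0.136 Mbps.
tutorial video: 5.436 Mbps × 1200 s × 1.08 = 7045.1 Mb
product demo: 6.936 Mbps × 1020 s × 1.08 = 7640.7 Mb
Twitch VOD: 6.736 Mbps × 15180 s × 1.08 = 110432.7 Mb
wedding highlight reel: 26.536 Mbps × 720 s × 1.08 = 20634.4 Mb
sports highlight package: 14.236 Mbps × 960 s × 1.08 = 14759.9 Mb
animated explainer: 5.036 Mbps × 720 s × 1.08 = 3916.0 Mb
Total: 164428.7 Mb = 20553.6 MB.
= 19.14 GiB.

19.14 GiB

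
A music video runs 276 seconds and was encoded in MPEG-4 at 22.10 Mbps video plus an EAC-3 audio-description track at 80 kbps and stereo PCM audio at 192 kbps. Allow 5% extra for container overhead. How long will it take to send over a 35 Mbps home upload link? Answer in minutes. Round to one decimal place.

Audio total: 80 + 192 = 272 kbps = 0.272 Mbps.
Total bitrate: 22.372 Mbps.
File: 22.372 Mbps × 276 s = 6174.7 Mb.
With 5% container overhead: ×1.05. → 6483.4 Mb.
At 35 Mbps: 6483.4 / 35 = 185.2 s ≈ 3.09 minutes.

3.1 minutes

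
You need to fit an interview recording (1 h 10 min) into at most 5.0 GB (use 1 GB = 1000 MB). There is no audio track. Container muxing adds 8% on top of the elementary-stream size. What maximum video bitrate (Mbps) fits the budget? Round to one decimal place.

8.8 Mbps

Budget: 5.0 GB = 40000.0 Mb.
Stream payload after overhead: 40000.0 / 1.08 = 37037.0 Mb.
1 h 10 min = 70 min = 4200 s
Total bitrate budget: 37037.0 Mb / 4200 s = 8.818 Mbps.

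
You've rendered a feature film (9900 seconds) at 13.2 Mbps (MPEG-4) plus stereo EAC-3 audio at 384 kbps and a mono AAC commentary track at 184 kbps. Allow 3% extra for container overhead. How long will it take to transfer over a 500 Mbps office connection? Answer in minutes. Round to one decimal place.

4.7 minutes

Audio total: 384 + 184 = 568 kbps = 0.568 Mbps.
Total bitrate: 13.768 Mbps.
File: 13.768 Mbps × 9900 s = 136303.2 Mb.
With 3% container overhead: ×1.03. → 140392.3 Mb.
At 500 Mbps: 140392.3 / 500 = 280.8 s ≈ 4.68 minutes.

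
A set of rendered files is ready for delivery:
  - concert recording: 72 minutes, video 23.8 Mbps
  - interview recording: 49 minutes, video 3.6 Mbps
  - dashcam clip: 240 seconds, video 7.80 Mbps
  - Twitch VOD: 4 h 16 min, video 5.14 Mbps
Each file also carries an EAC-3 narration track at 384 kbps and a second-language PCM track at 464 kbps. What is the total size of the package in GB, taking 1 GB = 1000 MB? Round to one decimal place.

26.7 GB

Audio total: 384 + 464 = 848 kbps = 0.848 Mbps.
concert recording: 24.648 Mbps × 4320 s = 106479.4 Mb
interview recording: 4.448 Mbps × 2940 s = 13077.1 Mb
dashcam clip: 8.648 Mbps × 240 s = 2075.5 Mb
Twitch VOD: 5.988 Mbps × 15360 s = 91975.7 Mb
Total: 213607.7 Mb = 26701.0 MB.
= 26.70 GB.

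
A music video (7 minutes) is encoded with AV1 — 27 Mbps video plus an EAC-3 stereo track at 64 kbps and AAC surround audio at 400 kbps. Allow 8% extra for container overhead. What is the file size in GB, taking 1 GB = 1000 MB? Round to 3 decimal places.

1.557 GB

7 min = 420 s
Audio total: 64 + 400 = 464 kbps = 0.464 Mbps.
Total bitrate: 27 + 0.464 = 27.464 Mbps.
Stream data: 27.464 Mbps × 420 s = 11534.9 Mb.
With 8% container overhead: ×1.08.
12,458 Mb ÷ 8 = 1,557 MB → 1.557 GB.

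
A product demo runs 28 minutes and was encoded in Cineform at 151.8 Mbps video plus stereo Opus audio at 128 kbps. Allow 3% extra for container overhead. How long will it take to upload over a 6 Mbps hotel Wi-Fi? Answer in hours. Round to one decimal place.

28 min = 1680 s
Audio: 128 kbps = 0.128 Mbps.
Total bitrate: 151.928 Mbps.
File: 151.928 Mbps × 1680 s = 255239.0 Mb.
With 3% container overhead: ×1.03. → 262896.2 Mb.
At 6 Mbps: 262896.2 / 6 = 43816.0 s ≈ 12.2 hours.

12.2 hours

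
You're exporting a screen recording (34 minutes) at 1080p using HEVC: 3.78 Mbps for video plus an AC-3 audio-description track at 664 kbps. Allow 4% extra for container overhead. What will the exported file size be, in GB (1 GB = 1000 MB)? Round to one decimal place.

1.2 GB

34 min = 2040 s
Audio: 664 kbps = 0.664 Mbps.
Total bitrate: 3.78 + 0.664 = 4.444 Mbps.
Stream data: 4.444 Mbps × 2040 s = 9065.8 Mb.
With 4% container overhead: ×1.04.
9,428 Mb ÷ 8 = 1,179 MB → 1.179 GB.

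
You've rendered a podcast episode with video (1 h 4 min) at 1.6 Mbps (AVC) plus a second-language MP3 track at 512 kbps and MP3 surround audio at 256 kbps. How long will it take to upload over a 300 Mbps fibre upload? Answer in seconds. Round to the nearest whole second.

30 seconds

1 h 4 min = 64 min = 3840 s
Audio total: 512 + 256 = 768 kbps = 0.768 Mbps.
Total bitrate: 2.368 Mbps.
File: 2.368 Mbps × 3840 s = 9093.1 Mb.
At 300 Mbps: 9093.1 / 300 = 30.3 s ≈ 30.3 seconds.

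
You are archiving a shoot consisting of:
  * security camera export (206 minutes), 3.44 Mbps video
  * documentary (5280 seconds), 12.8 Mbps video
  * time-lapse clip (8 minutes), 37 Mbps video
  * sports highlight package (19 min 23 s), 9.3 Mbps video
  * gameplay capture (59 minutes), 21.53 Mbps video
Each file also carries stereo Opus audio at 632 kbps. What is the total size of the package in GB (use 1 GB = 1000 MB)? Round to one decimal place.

28.7 GB

Audio: 632 kbps = 0.632 Mbps.
security camera export: 4.072 Mbps × 12360 s = 50329.9 Mb
documentary: 13.432 Mbps × 5280 s = 70921.0 Mb
time-lapse clip: 37.632 Mbps × 480 s = 18063.4 Mb
sports highlight package: 9.932 Mbps × 1163 s = 11550.9 Mb
gameplay capture: 22.162 Mbps × 3540 s = 78453.5 Mb
Total: 229318.6 Mb = 28664.8 MB.
= 28.66 GB.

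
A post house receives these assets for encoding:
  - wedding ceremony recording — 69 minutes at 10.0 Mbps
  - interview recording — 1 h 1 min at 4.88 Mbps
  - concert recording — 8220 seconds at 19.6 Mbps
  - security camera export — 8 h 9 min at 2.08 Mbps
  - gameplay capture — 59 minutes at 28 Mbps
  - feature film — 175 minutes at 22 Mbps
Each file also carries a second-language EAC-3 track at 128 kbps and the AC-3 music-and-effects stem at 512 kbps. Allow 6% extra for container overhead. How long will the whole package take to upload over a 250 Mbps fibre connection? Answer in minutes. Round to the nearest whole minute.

46 minutes

Audio total: 128 + 512 = 640 kbps = 0.640 Mbps.
wedding ceremony recording: 10.640 Mbps × 4140 s × 1.06 = 46692.6 Mb
interview recording: 5.520 Mbps × 3660 s × 1.06 = 21415.4 Mb
concert recording: 20.240 Mbps × 8220 s × 1.06 = 176355.2 Mb
security camera export: 2.720 Mbps × 29340 s × 1.06 = 84593.1 Mb
gameplay capture: 28.640 Mbps × 3540 s × 1.06 = 107468.7 Mb
feature film: 22.640 Mbps × 10500 s × 1.06 = 251983.2 Mb
Total: 688508.2 Mb = 86063.5 MB.
At 250 Mbps: 688508.2 / 250 = 2754 s ≈ 45.9 minutes.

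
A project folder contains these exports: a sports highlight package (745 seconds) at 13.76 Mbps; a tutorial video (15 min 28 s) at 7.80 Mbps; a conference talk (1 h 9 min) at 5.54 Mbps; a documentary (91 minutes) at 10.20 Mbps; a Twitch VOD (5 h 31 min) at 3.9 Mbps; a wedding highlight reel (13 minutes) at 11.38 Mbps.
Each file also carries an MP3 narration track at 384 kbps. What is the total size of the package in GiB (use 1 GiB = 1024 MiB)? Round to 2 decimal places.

22.67 GiB

Audio: 384 kbps = 0.384 Mbps.
sports highlight package: 14.144 Mbps × 745 s = 10537.3 Mb
tutorial video: 8.184 Mbps × 928 s = 7594.8 Mb
conference talk: 5.924 Mbps × 4140 s = 24525.4 Mb
documentary: 10.584 Mbps × 5460 s = 57788.6 Mb
Twitch VOD: 4.284 Mbps × 19860 s = 85080.2 Mb
wedding highlight reel: 11.764 Mbps × 780 s = 9175.9 Mb
Total: 194702.2 Mb = 24337.8 MB.
= 22.67 GiB.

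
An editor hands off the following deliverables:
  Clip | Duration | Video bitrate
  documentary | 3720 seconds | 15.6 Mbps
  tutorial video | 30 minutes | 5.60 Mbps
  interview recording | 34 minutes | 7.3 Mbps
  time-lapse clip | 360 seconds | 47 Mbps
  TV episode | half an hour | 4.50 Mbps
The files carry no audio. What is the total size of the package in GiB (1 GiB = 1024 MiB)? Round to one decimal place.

12.6 GiB

documentary: 15.600 Mbps × 3720 s = 58032.0 Mb
tutorial video: 5.600 Mbps × 1800 s = 10080.0 Mb
interview recording: 7.300 Mbps × 2040 s = 14892.0 Mb
time-lapse clip: 47.000 Mbps × 360 s = 16920.0 Mb
TV episode: 4.500 Mbps × 1800 s = 8100.0 Mb
Total: 108024.0 Mb = 13503.0 MB.
= 12.58 GiB.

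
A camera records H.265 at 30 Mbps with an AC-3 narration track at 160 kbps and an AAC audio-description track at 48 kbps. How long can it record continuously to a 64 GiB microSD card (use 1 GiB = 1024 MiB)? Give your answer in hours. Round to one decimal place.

5.1 hours

Audio total: 160 + 48 = 208 kbps = 0.208 Mbps.
Total bitrate: 30 + 0.208 = 30.208 Mbps.
Capacity: 64 GiB = 549,756 Mb.
Recording time: 549,756 / 30.208 = 18,199 s ≈ 5.06 hours.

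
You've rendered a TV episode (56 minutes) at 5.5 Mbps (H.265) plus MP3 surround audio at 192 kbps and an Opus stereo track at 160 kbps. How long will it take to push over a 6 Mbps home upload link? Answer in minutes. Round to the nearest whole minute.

56 min = 3360 s
Audio total: 192 + 160 = 352 kbps = 0.352 Mbps.
Total bitrate: 5.852 Mbps.
File: 5.852 Mbps × 3360 s = 19662.7 Mb.
At 6 Mbps: 19662.7 / 6 = 3277.1 s ≈ 54.6 minutes.

55 minutes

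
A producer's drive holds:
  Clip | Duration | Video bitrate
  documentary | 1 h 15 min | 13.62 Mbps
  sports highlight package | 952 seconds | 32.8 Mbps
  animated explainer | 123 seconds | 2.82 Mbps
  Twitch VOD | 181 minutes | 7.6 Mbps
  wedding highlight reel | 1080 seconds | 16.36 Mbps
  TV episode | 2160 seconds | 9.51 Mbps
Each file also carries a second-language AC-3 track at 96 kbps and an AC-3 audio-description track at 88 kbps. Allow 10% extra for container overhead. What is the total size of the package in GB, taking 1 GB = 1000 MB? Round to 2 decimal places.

Audio total: 96 + 88 = 184 kbps = 0.184 Mbps.
documentary: 13.804 Mbps × 4500 s × 1.10 = 68329.8 Mb
sports highlight package: 32.984 Mbps × 952 s × 1.10 = 34540.8 Mb
animated explainer: 3.004 Mbps × 123 s × 1.10 = 406.4 Mb
Twitch VOD: 7.784 Mbps × 10860 s × 1.10 = 92987.7 Mb
wedding highlight reel: 16.544 Mbps × 1080 s × 1.10 = 19654.3 Mb
TV episode: 9.694 Mbps × 2160 s × 1.10 = 23032.9 Mb
Total: 238952.0 Mb = 29869.0 MB.
= 29.87 GB.

29.87 GB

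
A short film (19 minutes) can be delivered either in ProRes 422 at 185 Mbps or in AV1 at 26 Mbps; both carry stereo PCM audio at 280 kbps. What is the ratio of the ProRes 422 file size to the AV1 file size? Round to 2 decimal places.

19 min = 1140 s
Audio: 280 kbps = 0.280 Mbps.
ProRes 422: 185.280 Mbps × 1140 s = 211219.2 Mb = 26.402 GB.
AV1: 26.280 Mbps × 1140 s = 29959.2 Mb = 3.745 GB.
Ratio: 26.402 / 3.745 = 7.050.

7.05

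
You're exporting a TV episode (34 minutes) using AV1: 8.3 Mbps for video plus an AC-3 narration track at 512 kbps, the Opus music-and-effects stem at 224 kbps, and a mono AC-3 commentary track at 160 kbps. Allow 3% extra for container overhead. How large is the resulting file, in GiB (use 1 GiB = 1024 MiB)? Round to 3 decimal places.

34 min = 2040 s
Audio total: 512 + 224 + 160 = 896 kbps = 0.896 Mbps.
Total bitrate: 8.3 + 0.896 = 9.196 Mbps.
Stream data: 9.196 Mbps × 2040 s = 18759.8 Mb.
With 3% container overhead: ×1.03.
19,323 Mb = 2,415,329,400 bytes ÷ 1,073,741,824 = 2.249 GiB.

2.249 GiB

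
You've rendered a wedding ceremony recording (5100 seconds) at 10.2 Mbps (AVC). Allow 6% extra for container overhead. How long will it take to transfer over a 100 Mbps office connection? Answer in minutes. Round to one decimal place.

File: 10.200 Mbps × 5100 s = 52020.0 Mb.
With 6% container overhead: ×1.06. → 55141.2 Mb.
At 100 Mbps: 55141.2 / 100 = 551.4 s ≈ 9.19 minutes.

9.2 minutes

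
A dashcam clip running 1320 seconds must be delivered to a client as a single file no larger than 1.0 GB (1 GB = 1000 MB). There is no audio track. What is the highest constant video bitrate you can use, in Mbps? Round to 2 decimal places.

Budget: 1.0 GB = 8000.0 Mb.
Total bitrate budget: 8000.0 Mb / 1320 s = 6.061 Mbps.

6.06 Mbps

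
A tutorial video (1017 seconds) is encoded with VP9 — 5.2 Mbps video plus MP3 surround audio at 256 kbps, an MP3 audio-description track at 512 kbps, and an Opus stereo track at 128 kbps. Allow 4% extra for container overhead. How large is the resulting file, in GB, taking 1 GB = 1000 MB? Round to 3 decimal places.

Audio total: 256 + 512 + 128 = 896 kbps = 0.896 Mbps.
Total bitrate: 5.2 + 0.896 = 6.096 Mbps.
Stream data: 6.096 Mbps × 1017 s = 6199.6 Mb.
With 4% container overhead: ×1.04.
6,448 Mb ÷ 8 = 806.0 MB → 0.806 GB.

0.806 GB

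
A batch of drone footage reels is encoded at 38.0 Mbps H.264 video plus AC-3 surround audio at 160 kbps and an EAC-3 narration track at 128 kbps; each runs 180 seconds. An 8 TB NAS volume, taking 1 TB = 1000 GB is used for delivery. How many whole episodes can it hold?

Audio total: 160 + 128 = 288 kbps = 0.288 Mbps.
Total bitrate: 38.288 Mbps.
Per item: 38.288 Mbps × 180 s = 6,892 Mb = 861.5 MB.
Capacity: 8 TB = 64,000,000 Mb; 9286.34 items → 9286 complete.

9286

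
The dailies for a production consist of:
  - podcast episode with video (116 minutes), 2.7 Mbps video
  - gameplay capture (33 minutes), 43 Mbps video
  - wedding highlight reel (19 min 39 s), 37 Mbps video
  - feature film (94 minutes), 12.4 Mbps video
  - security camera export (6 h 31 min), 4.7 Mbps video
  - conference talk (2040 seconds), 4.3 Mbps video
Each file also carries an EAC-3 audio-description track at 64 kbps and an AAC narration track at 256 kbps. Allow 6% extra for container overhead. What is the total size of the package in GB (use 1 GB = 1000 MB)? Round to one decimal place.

Audio total: 64 + 256 = 320 kbps = 0.320 Mbps.
podcast episode with video: 3.020 Mbps × 6960 s × 1.06 = 22280.4 Mb
gameplay capture: 43.320 Mbps × 1980 s × 1.06 = 90920.0 Mb
wedding highlight reel: 37.320 Mbps × 1179 s × 1.06 = 46640.3 Mb
feature film: 12.720 Mbps × 5640 s × 1.06 = 76045.2 Mb
security camera export: 5.020 Mbps × 23460 s × 1.06 = 124835.4 Mb
conference talk: 4.620 Mbps × 2040 s × 1.06 = 9990.3 Mb
Total: 370711.6 Mb = 46338.9 MB.
= 46.34 GB.

46.3 GB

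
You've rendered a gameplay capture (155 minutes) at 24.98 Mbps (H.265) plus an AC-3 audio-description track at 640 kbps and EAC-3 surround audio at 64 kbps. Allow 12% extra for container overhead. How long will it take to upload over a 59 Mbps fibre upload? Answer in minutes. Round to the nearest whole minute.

155 min = 9300 s
Audio total: 640 + 64 = 704 kbps = 0.704 Mbps.
Total bitrate: 25.684 Mbps.
File: 25.684 Mbps × 9300 s = 238861.2 Mb.
With 12% container overhead: ×1.12. → 267524.5 Mb.
At 59 Mbps: 267524.5 / 59 = 4534.3 s ≈ 75.6 minutes.

76 minutes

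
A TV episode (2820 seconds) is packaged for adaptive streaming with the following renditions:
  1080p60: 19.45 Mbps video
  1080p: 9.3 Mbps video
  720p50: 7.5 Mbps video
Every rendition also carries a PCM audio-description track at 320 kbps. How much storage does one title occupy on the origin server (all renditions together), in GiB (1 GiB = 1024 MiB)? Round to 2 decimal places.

Audio: 320 kbps = 0.320 Mbps.
Sum of rendition bitrates: (19.45+0.320) + (9.3+0.320) + (7.5+0.320) = 37.210 Mbps.
× 2820 s = 104,932 Mb = 13,117 MB = 12.22 GiB.

12.22 GiB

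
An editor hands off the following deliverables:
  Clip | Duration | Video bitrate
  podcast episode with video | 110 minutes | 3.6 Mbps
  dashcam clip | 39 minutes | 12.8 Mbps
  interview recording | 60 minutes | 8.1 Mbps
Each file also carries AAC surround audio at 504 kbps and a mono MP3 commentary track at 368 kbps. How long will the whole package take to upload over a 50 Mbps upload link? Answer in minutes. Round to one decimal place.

Audio total: 504 + 368 = 872 kbps = 0.872 Mbps.
podcast episode with video: 4.472 Mbps × 6600 s = 29515.2 Mb
dashcam clip: 13.672 Mbps × 2340 s = 31992.5 Mb
interview recording: 8.972 Mbps × 3600 s = 32299.2 Mb
Total: 93806.9 Mb = 11725.9 MB.
At 50 Mbps: 93806.9 / 50 = 1876 s ≈ 31.3 minutes.

31.3 minutes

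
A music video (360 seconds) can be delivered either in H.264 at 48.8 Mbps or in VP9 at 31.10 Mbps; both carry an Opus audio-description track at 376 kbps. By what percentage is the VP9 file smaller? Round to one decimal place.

36.0%

Audio: 376 kbps = 0.376 Mbps.
H.264: 49.176 Mbps × 360 s = 17703.4 Mb = 2.213 GB.
VP9: 31.476 Mbps × 360 s = 11331.4 Mb = 1.416 GB.
Reduction: (1 − 1.416/2.213) × 100 = 35.99%.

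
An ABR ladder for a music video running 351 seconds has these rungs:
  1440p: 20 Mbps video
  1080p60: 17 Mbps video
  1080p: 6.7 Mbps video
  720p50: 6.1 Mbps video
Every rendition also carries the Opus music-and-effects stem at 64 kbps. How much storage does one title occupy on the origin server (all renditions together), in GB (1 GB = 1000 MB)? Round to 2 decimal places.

Audio: 64 kbps = 0.064 Mbps.
Sum of rendition bitrates: (20+0.064) + (17+0.064) + (6.7+0.064) + (6.1+0.064) = 50.056 Mbps.
× 351 s = 17,570 Mb = 2,196 MB = 2.196 GB.

2.20 GB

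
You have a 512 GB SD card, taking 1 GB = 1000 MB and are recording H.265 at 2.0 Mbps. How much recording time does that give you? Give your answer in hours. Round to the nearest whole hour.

Capacity: 512 GB = 4,096,000 Mb.
Recording time: 4,096,000 / 2.000 = 2,048,000 s ≈ 569 hours.

569 hours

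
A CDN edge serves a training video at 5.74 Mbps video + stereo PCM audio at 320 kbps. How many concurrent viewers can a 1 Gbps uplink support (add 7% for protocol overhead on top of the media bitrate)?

Audio: 320 kbps = 0.320 Mbps.
Per-viewer media rate: 6.060 Mbps.
On the wire with 7% overhead: 6.484 Mbps.
1 Gbps = 1,000 Mbps; 1,000 / 6.484 = 154.22 → 154 viewers.

154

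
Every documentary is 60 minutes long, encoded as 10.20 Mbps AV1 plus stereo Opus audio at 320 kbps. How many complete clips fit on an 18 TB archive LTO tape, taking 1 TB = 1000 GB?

3802

60 min = 3600 s
Audio: 320 kbps = 0.320 Mbps.
Total bitrate: 10.520 Mbps.
Per item: 10.520 Mbps × 3600 s = 37,872 Mb = 4,734 MB.
Capacity: 18 TB = 144,000,000 Mb; 3802.28 items → 3802 complete.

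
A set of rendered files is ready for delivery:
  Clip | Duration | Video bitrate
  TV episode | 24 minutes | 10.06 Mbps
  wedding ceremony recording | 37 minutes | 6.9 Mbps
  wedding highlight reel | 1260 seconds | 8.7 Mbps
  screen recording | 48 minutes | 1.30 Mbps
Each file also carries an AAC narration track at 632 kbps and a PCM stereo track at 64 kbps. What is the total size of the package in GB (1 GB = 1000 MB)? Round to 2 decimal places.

Audio total: 632 + 64 = 696 kbps = 0.696 Mbps.
TV episode: 10.756 Mbps × 1440 s = 15488.6 Mb
wedding ceremony recording: 7.596 Mbps × 2220 s = 16863.1 Mb
wedding highlight reel: 9.396 Mbps × 1260 s = 11839.0 Mb
screen recording: 1.996 Mbps × 2880 s = 5748.5 Mb
Total: 49939.2 Mb = 6242.4 MB.
= 6.242 GB.

6.24 GB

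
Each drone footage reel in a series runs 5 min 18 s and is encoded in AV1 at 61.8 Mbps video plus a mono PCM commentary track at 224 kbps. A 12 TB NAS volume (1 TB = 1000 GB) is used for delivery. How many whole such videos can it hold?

4867

5 min 18 s = 318 s
Audio: 224 kbps = 0.224 Mbps.
Total bitrate: 62.024 Mbps.
Per item: 62.024 Mbps × 318 s = 19,724 Mb = 2,465 MB.
Capacity: 12 TB = 96,000,000 Mb; 4867.26 items → 4867 complete.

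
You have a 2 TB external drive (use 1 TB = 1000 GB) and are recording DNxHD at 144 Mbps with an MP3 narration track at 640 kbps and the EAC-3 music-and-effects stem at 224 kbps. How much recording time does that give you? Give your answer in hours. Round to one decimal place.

Audio total: 640 + 224 = 864 kbps = 0.864 Mbps.
Total bitrate: 144 + 0.864 = 144.864 Mbps.
Capacity: 2 TB = 16,000,000 Mb.
Recording time: 16,000,000 / 144.864 = 110,448 s ≈ 30.7 hours.

30.7 hours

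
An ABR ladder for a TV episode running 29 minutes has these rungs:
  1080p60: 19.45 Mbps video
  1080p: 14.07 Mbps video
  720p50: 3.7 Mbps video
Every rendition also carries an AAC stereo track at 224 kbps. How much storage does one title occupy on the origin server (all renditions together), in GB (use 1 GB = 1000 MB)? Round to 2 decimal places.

29 min = 1740 s
Audio: 224 kbps = 0.224 Mbps.
Sum of rendition bitrates: (19.45+0.224) + (14.07+0.224) + (3.7+0.224) = 37.892 Mbps.
× 1740 s = 65,932 Mb = 8,242 MB = 8.242 GB.

8.24 GB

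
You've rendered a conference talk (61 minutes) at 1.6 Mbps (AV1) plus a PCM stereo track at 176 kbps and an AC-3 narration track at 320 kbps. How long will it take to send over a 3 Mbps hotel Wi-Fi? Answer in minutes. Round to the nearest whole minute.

61 min = 3660 s
Audio total: 176 + 320 = 496 kbps = 0.496 Mbps.
Total bitrate: 2.096 Mbps.
File: 2.096 Mbps × 3660 s = 7671.4 Mb.
At 3 Mbps: 7671.4 / 3 = 2557.1 s ≈ 42.6 minutes.

43 minutes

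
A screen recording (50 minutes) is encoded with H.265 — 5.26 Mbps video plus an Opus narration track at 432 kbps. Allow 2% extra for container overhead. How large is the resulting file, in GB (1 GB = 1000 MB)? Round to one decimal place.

2.2 GB

50 min = 3000 s
Audio: 432 kbps = 0.432 Mbps.
Total bitrate: 5.26 + 0.432 = 5.692 Mbps.
Stream data: 5.692 Mbps × 3000 s = 17076.0 Mb.
With 2% container overhead: ×1.02.
17,418 Mb ÷ 8 = 2,177 MB → 2.177 GB.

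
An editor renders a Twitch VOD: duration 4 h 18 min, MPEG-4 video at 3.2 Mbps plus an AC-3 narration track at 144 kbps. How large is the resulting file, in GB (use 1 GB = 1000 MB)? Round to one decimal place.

6.5 GB

4 h 18 min = 258 min = 15480 s
Audio: 144 kbps = 0.144 Mbps.
Total bitrate: 3.2 + 0.144 = 3.344 Mbps.
Stream data: 3.344 Mbps × 15480 s = 51765.1 Mb.
51,765 Mb ÷ 8 = 6,471 MB → 6.471 GB.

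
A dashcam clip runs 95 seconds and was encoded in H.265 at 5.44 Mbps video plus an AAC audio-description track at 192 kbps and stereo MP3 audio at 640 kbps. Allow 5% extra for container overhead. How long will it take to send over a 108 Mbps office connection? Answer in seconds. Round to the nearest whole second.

Audio total: 192 + 640 = 832 kbps = 0.832 Mbps.
Total bitrate: 6.272 Mbps.
File: 6.272 Mbps × 95 s = 595.8 Mb.
With 5% container overhead: ×1.05. → 625.6 Mb.
At 108 Mbps: 625.6 / 108 = 5.8 s ≈ 5.79 seconds.

6 seconds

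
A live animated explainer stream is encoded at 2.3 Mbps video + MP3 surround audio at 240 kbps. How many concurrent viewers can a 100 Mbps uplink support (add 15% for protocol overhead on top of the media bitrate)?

Audio: 240 kbps = 0.240 Mbps.
Per-viewer media rate: 2.540 Mbps.
On the wire with 15% overhead: 2.921 Mbps.
100 Mbps = 100.0 Mbps; 100.0 / 2.921 = 34.23 → 34 viewers.

34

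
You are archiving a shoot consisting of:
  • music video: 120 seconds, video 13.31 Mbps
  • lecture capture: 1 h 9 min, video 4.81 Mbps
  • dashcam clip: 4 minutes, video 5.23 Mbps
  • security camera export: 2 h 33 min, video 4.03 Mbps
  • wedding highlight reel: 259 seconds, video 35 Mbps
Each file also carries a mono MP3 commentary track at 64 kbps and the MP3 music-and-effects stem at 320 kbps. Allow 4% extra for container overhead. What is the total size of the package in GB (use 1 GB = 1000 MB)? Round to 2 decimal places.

Audio total: 64 + 320 = 384 kbps = 0.384 Mbps.
music video: 13.694 Mbps × 120 s × 1.04 = 1709.0 Mb
lecture capture: 5.194 Mbps × 4140 s × 1.04 = 22363.3 Mb
dashcam clip: 5.614 Mbps × 240 s × 1.04 = 1401.3 Mb
security camera export: 4.414 Mbps × 9180 s × 1.04 = 42141.3 Mb
wedding highlight reel: 35.384 Mbps × 259 s × 1.04 = 9531.0 Mb
Total: 77145.9 Mb = 9643.2 MB.
= 9.643 GB.

9.64 GB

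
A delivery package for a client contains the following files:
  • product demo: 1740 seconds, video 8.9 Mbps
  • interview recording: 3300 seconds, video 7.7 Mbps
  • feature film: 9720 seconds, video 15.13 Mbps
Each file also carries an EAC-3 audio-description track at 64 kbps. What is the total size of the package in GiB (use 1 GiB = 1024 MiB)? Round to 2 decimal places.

Audio: 64 kbps = 0.064 Mbps.
product demo: 8.964 Mbps × 1740 s = 15597.4 Mb
interview recording: 7.764 Mbps × 3300 s = 25621.2 Mb
feature film: 15.194 Mbps × 9720 s = 147685.7 Mb
Total: 188904.2 Mb = 23613.0 MB.
= 21.99 GiB.

21.99 GiB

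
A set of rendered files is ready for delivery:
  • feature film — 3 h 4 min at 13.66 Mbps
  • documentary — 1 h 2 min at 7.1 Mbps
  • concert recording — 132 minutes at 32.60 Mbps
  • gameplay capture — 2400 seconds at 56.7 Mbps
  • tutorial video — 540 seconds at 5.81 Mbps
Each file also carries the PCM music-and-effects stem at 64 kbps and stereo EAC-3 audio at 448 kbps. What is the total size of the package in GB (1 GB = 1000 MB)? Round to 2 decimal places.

73.47 GB

Audio total: 64 + 448 = 512 kbps = 0.512 Mbps.
feature film: 14.172 Mbps × 11040 s = 156458.9 Mb
documentary: 7.612 Mbps × 3720 s = 28316.6 Mb
concert recording: 33.112 Mbps × 7920 s = 262247.0 Mb
gameplay capture: 57.212 Mbps × 2400 s = 137308.8 Mb
tutorial video: 6.322 Mbps × 540 s = 3413.9 Mb
Total: 587745.2 Mb = 73468.2 MB.
= 73.47 GB.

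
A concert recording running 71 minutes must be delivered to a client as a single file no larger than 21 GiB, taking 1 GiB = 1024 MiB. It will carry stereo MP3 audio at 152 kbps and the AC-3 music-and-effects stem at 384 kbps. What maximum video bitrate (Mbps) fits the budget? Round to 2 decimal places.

Budget: 21 GiB = 180388.6 Mb.
71 min = 4260 s
Total bitrate budget: 180388.6 Mb / 4260 s = 42.345 Mbps.
Audio total: 152 + 384 = 536 kbps = 0.536 Mbps.
Video: 42.345 − 0.536 = 41.809 Mbps.

41.81 Mbps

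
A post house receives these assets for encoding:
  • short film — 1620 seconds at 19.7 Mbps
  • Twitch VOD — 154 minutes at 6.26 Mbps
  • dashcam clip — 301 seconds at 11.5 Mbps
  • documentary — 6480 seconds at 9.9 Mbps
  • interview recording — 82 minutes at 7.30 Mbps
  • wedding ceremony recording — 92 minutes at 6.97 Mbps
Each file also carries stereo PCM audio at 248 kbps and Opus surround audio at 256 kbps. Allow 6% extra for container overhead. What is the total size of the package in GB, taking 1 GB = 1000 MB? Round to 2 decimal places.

Audio total: 248 + 256 = 504 kbps = 0.504 Mbps.
short film: 20.204 Mbps × 1620 s × 1.06 = 34694.3 Mb
Twitch VOD: 6.764 Mbps × 9240 s × 1.06 = 66249.3 Mb
dashcam clip: 12.004 Mbps × 301 s × 1.06 = 3830.0 Mb
documentary: 10.404 Mbps × 6480 s × 1.06 = 71463.0 Mb
interview recording: 7.804 Mbps × 4920 s × 1.06 = 40699.4 Mb
wedding ceremony recording: 7.474 Mbps × 5520 s × 1.06 = 43731.9 Mb
Total: 260667.9 Mb = 32583.5 MB.
= 32.58 GB.

32.58 GB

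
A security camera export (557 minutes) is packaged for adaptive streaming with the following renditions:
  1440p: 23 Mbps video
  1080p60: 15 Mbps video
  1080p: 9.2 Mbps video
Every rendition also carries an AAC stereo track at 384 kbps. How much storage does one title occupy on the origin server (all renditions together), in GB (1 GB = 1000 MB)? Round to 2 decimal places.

557 min = 33420 s
Audio: 384 kbps = 0.384 Mbps.
Sum of rendition bitrates: (23+0.384) + (15+0.384) + (9.2+0.384) = 48.352 Mbps.
× 33420 s = 1,615,924 Mb = 201,990 MB = 202.0 GB.

201.99 GB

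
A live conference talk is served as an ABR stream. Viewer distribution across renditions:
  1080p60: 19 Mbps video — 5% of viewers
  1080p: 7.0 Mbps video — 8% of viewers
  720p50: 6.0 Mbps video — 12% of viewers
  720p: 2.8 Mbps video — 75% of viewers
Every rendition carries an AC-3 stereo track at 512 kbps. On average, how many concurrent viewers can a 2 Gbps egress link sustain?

413

Audio: 512 kbps = 0.512 Mbps.
Average per-viewer bitrate: 0.05×19.512 + 0.08×7.512 + 0.12×6.512 + 0.75×3.312 = 4.842 Mbps.
2 Gbps = 2,000 Mbps; 2,000 / 4.842 = 413.05 → 413.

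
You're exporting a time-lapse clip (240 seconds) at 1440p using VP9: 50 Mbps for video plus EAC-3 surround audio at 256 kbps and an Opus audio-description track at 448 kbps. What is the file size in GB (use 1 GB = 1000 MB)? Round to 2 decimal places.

1.52 GB

Audio total: 256 + 448 = 704 kbps = 0.704 Mbps.
Total bitrate: 50 + 0.704 = 50.704 Mbps.
Stream data: 50.704 Mbps × 240 s = 12169.0 Mb.
12,169 Mb ÷ 8 = 1,521 MB → 1.521 GB.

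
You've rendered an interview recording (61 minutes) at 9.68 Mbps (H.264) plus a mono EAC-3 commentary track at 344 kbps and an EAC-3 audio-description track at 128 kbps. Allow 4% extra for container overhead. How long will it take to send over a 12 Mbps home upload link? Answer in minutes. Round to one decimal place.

53.7 minutes

61 min = 3660 s
Audio total: 344 + 128 = 472 kbps = 0.472 Mbps.
Total bitrate: 10.152 Mbps.
File: 10.152 Mbps × 3660 s = 37156.3 Mb.
With 4% container overhead: ×1.04. → 38642.6 Mb.
At 12 Mbps: 38642.6 / 12 = 3220.2 s ≈ 53.7 minutes.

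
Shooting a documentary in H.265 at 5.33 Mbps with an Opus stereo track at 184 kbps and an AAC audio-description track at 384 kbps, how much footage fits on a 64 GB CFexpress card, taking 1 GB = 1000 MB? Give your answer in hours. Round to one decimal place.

Audio total: 184 + 384 = 568 kbps = 0.568 Mbps.
Total bitrate: 5.33 + 0.568 = 5.898 Mbps.
Capacity: 64 GB = 512,000 Mb.
Recording time: 512,000 / 5.898 = 86,809 s ≈ 24.1 hours.

24.1 hours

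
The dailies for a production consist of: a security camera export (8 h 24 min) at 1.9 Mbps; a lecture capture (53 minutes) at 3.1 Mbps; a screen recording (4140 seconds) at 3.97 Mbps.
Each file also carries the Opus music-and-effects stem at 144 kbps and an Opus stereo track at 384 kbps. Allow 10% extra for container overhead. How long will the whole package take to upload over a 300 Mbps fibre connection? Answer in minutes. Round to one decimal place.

Audio total: 144 + 384 = 528 kbps = 0.528 Mbps.
security camera export: 2.428 Mbps × 30240 s × 1.10 = 80765.0 Mb
lecture capture: 3.628 Mbps × 3180 s × 1.10 = 12690.7 Mb
screen recording: 4.498 Mbps × 4140 s × 1.10 = 20483.9 Mb
Total: 113939.6 Mb = 14242.5 MB.
At 300 Mbps: 113939.6 / 300 = 380 s ≈ 6.33 minutes.

6.3 minutes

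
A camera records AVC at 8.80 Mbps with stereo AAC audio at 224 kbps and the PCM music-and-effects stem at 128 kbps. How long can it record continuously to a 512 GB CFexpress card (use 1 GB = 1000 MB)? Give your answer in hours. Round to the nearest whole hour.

124 hours

Audio total: 224 + 128 = 352 kbps = 0.352 Mbps.
Total bitrate: 8.80 + 0.352 = 9.152 Mbps.
Capacity: 512 GB = 4,096,000 Mb.
Recording time: 4,096,000 / 9.152 = 447,552 s ≈ 124 hours.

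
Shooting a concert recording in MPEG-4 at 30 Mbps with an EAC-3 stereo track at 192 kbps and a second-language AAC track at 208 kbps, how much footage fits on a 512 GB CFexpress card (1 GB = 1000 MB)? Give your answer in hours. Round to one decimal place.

37.4 hours

Audio total: 192 + 208 = 400 kbps = 0.400 Mbps.
Total bitrate: 30 + 0.400 = 30.400 Mbps.
Capacity: 512 GB = 4,096,000 Mb.
Recording time: 4,096,000 / 30.400 = 134,737 s ≈ 37.4 hours.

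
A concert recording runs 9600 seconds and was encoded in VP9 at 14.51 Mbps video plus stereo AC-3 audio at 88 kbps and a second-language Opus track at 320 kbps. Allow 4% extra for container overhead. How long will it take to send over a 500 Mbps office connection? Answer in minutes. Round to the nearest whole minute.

5 minutes

Audio total: 88 + 320 = 408 kbps = 0.408 Mbps.
Total bitrate: 14.918 Mbps.
File: 14.918 Mbps × 9600 s = 143212.8 Mb.
With 4% container overhead: ×1.04. → 148941.3 Mb.
At 500 Mbps: 148941.3 / 500 = 297.9 s ≈ 4.96 minutes.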